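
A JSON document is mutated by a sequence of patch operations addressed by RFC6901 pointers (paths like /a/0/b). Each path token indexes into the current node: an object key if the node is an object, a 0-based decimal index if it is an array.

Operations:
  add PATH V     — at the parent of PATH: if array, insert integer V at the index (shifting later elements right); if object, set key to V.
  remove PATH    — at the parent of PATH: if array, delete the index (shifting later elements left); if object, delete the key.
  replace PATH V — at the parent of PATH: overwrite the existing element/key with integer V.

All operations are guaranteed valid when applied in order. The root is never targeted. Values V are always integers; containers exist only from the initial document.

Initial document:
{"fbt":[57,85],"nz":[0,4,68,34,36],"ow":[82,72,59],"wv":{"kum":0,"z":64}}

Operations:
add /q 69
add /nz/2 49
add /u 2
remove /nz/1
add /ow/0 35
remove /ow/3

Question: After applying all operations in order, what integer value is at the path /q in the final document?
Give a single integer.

Answer: 69

Derivation:
After op 1 (add /q 69): {"fbt":[57,85],"nz":[0,4,68,34,36],"ow":[82,72,59],"q":69,"wv":{"kum":0,"z":64}}
After op 2 (add /nz/2 49): {"fbt":[57,85],"nz":[0,4,49,68,34,36],"ow":[82,72,59],"q":69,"wv":{"kum":0,"z":64}}
After op 3 (add /u 2): {"fbt":[57,85],"nz":[0,4,49,68,34,36],"ow":[82,72,59],"q":69,"u":2,"wv":{"kum":0,"z":64}}
After op 4 (remove /nz/1): {"fbt":[57,85],"nz":[0,49,68,34,36],"ow":[82,72,59],"q":69,"u":2,"wv":{"kum":0,"z":64}}
After op 5 (add /ow/0 35): {"fbt":[57,85],"nz":[0,49,68,34,36],"ow":[35,82,72,59],"q":69,"u":2,"wv":{"kum":0,"z":64}}
After op 6 (remove /ow/3): {"fbt":[57,85],"nz":[0,49,68,34,36],"ow":[35,82,72],"q":69,"u":2,"wv":{"kum":0,"z":64}}
Value at /q: 69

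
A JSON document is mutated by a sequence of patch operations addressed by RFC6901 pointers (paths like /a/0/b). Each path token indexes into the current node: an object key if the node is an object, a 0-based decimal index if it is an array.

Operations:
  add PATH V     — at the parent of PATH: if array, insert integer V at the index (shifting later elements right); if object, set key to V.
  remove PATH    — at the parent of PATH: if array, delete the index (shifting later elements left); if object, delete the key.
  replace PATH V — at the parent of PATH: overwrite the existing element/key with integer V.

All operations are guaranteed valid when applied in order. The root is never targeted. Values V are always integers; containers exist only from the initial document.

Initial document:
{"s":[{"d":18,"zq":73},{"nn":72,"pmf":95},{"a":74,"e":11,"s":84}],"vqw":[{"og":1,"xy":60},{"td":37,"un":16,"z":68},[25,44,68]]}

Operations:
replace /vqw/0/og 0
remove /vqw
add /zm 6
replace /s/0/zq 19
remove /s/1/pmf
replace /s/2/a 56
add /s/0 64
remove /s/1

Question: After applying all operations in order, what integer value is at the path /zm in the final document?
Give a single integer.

Answer: 6

Derivation:
After op 1 (replace /vqw/0/og 0): {"s":[{"d":18,"zq":73},{"nn":72,"pmf":95},{"a":74,"e":11,"s":84}],"vqw":[{"og":0,"xy":60},{"td":37,"un":16,"z":68},[25,44,68]]}
After op 2 (remove /vqw): {"s":[{"d":18,"zq":73},{"nn":72,"pmf":95},{"a":74,"e":11,"s":84}]}
After op 3 (add /zm 6): {"s":[{"d":18,"zq":73},{"nn":72,"pmf":95},{"a":74,"e":11,"s":84}],"zm":6}
After op 4 (replace /s/0/zq 19): {"s":[{"d":18,"zq":19},{"nn":72,"pmf":95},{"a":74,"e":11,"s":84}],"zm":6}
After op 5 (remove /s/1/pmf): {"s":[{"d":18,"zq":19},{"nn":72},{"a":74,"e":11,"s":84}],"zm":6}
After op 6 (replace /s/2/a 56): {"s":[{"d":18,"zq":19},{"nn":72},{"a":56,"e":11,"s":84}],"zm":6}
After op 7 (add /s/0 64): {"s":[64,{"d":18,"zq":19},{"nn":72},{"a":56,"e":11,"s":84}],"zm":6}
After op 8 (remove /s/1): {"s":[64,{"nn":72},{"a":56,"e":11,"s":84}],"zm":6}
Value at /zm: 6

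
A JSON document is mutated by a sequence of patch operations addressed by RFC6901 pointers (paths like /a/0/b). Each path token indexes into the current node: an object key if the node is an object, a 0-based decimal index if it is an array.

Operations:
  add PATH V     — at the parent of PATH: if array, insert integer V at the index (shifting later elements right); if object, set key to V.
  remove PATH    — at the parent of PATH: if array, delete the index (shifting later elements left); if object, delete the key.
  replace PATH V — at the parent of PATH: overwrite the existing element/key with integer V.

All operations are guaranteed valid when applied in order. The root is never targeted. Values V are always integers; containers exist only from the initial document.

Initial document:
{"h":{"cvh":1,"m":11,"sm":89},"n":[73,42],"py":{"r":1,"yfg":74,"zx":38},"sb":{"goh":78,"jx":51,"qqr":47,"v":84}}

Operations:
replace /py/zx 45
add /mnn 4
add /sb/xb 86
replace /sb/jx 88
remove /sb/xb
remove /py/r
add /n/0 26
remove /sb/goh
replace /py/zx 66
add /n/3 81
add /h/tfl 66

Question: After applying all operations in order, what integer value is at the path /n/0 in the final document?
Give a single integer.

After op 1 (replace /py/zx 45): {"h":{"cvh":1,"m":11,"sm":89},"n":[73,42],"py":{"r":1,"yfg":74,"zx":45},"sb":{"goh":78,"jx":51,"qqr":47,"v":84}}
After op 2 (add /mnn 4): {"h":{"cvh":1,"m":11,"sm":89},"mnn":4,"n":[73,42],"py":{"r":1,"yfg":74,"zx":45},"sb":{"goh":78,"jx":51,"qqr":47,"v":84}}
After op 3 (add /sb/xb 86): {"h":{"cvh":1,"m":11,"sm":89},"mnn":4,"n":[73,42],"py":{"r":1,"yfg":74,"zx":45},"sb":{"goh":78,"jx":51,"qqr":47,"v":84,"xb":86}}
After op 4 (replace /sb/jx 88): {"h":{"cvh":1,"m":11,"sm":89},"mnn":4,"n":[73,42],"py":{"r":1,"yfg":74,"zx":45},"sb":{"goh":78,"jx":88,"qqr":47,"v":84,"xb":86}}
After op 5 (remove /sb/xb): {"h":{"cvh":1,"m":11,"sm":89},"mnn":4,"n":[73,42],"py":{"r":1,"yfg":74,"zx":45},"sb":{"goh":78,"jx":88,"qqr":47,"v":84}}
After op 6 (remove /py/r): {"h":{"cvh":1,"m":11,"sm":89},"mnn":4,"n":[73,42],"py":{"yfg":74,"zx":45},"sb":{"goh":78,"jx":88,"qqr":47,"v":84}}
After op 7 (add /n/0 26): {"h":{"cvh":1,"m":11,"sm":89},"mnn":4,"n":[26,73,42],"py":{"yfg":74,"zx":45},"sb":{"goh":78,"jx":88,"qqr":47,"v":84}}
After op 8 (remove /sb/goh): {"h":{"cvh":1,"m":11,"sm":89},"mnn":4,"n":[26,73,42],"py":{"yfg":74,"zx":45},"sb":{"jx":88,"qqr":47,"v":84}}
After op 9 (replace /py/zx 66): {"h":{"cvh":1,"m":11,"sm":89},"mnn":4,"n":[26,73,42],"py":{"yfg":74,"zx":66},"sb":{"jx":88,"qqr":47,"v":84}}
After op 10 (add /n/3 81): {"h":{"cvh":1,"m":11,"sm":89},"mnn":4,"n":[26,73,42,81],"py":{"yfg":74,"zx":66},"sb":{"jx":88,"qqr":47,"v":84}}
After op 11 (add /h/tfl 66): {"h":{"cvh":1,"m":11,"sm":89,"tfl":66},"mnn":4,"n":[26,73,42,81],"py":{"yfg":74,"zx":66},"sb":{"jx":88,"qqr":47,"v":84}}
Value at /n/0: 26

Answer: 26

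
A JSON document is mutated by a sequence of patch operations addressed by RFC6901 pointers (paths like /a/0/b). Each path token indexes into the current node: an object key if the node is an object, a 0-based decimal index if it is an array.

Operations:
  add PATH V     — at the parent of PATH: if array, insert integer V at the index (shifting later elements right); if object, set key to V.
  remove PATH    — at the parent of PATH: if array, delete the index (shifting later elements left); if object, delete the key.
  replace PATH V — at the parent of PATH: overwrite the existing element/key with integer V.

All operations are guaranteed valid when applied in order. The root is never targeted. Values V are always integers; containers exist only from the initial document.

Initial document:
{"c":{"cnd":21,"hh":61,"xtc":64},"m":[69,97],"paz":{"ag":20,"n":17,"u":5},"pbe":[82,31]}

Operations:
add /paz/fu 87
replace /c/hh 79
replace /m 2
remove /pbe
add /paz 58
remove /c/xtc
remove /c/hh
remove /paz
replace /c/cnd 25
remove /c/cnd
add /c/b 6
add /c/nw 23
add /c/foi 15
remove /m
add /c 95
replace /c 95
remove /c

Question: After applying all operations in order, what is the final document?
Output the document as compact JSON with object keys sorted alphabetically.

After op 1 (add /paz/fu 87): {"c":{"cnd":21,"hh":61,"xtc":64},"m":[69,97],"paz":{"ag":20,"fu":87,"n":17,"u":5},"pbe":[82,31]}
After op 2 (replace /c/hh 79): {"c":{"cnd":21,"hh":79,"xtc":64},"m":[69,97],"paz":{"ag":20,"fu":87,"n":17,"u":5},"pbe":[82,31]}
After op 3 (replace /m 2): {"c":{"cnd":21,"hh":79,"xtc":64},"m":2,"paz":{"ag":20,"fu":87,"n":17,"u":5},"pbe":[82,31]}
After op 4 (remove /pbe): {"c":{"cnd":21,"hh":79,"xtc":64},"m":2,"paz":{"ag":20,"fu":87,"n":17,"u":5}}
After op 5 (add /paz 58): {"c":{"cnd":21,"hh":79,"xtc":64},"m":2,"paz":58}
After op 6 (remove /c/xtc): {"c":{"cnd":21,"hh":79},"m":2,"paz":58}
After op 7 (remove /c/hh): {"c":{"cnd":21},"m":2,"paz":58}
After op 8 (remove /paz): {"c":{"cnd":21},"m":2}
After op 9 (replace /c/cnd 25): {"c":{"cnd":25},"m":2}
After op 10 (remove /c/cnd): {"c":{},"m":2}
After op 11 (add /c/b 6): {"c":{"b":6},"m":2}
After op 12 (add /c/nw 23): {"c":{"b":6,"nw":23},"m":2}
After op 13 (add /c/foi 15): {"c":{"b":6,"foi":15,"nw":23},"m":2}
After op 14 (remove /m): {"c":{"b":6,"foi":15,"nw":23}}
After op 15 (add /c 95): {"c":95}
After op 16 (replace /c 95): {"c":95}
After op 17 (remove /c): {}

Answer: {}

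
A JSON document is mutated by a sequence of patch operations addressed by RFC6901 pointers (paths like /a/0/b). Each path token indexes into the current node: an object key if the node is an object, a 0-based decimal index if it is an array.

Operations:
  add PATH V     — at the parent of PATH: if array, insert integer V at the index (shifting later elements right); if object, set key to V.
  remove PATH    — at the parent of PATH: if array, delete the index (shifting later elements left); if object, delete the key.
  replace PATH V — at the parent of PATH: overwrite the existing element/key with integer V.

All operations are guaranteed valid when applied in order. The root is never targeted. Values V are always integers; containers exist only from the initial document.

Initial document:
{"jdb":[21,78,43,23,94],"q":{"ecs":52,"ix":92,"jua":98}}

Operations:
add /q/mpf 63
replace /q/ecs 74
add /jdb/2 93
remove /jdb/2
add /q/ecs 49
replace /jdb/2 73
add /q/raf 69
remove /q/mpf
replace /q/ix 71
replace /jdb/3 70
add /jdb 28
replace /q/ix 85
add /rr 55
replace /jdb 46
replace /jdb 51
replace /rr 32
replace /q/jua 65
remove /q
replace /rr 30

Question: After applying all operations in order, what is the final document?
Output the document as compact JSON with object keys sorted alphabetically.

Answer: {"jdb":51,"rr":30}

Derivation:
After op 1 (add /q/mpf 63): {"jdb":[21,78,43,23,94],"q":{"ecs":52,"ix":92,"jua":98,"mpf":63}}
After op 2 (replace /q/ecs 74): {"jdb":[21,78,43,23,94],"q":{"ecs":74,"ix":92,"jua":98,"mpf":63}}
After op 3 (add /jdb/2 93): {"jdb":[21,78,93,43,23,94],"q":{"ecs":74,"ix":92,"jua":98,"mpf":63}}
After op 4 (remove /jdb/2): {"jdb":[21,78,43,23,94],"q":{"ecs":74,"ix":92,"jua":98,"mpf":63}}
After op 5 (add /q/ecs 49): {"jdb":[21,78,43,23,94],"q":{"ecs":49,"ix":92,"jua":98,"mpf":63}}
After op 6 (replace /jdb/2 73): {"jdb":[21,78,73,23,94],"q":{"ecs":49,"ix":92,"jua":98,"mpf":63}}
After op 7 (add /q/raf 69): {"jdb":[21,78,73,23,94],"q":{"ecs":49,"ix":92,"jua":98,"mpf":63,"raf":69}}
After op 8 (remove /q/mpf): {"jdb":[21,78,73,23,94],"q":{"ecs":49,"ix":92,"jua":98,"raf":69}}
After op 9 (replace /q/ix 71): {"jdb":[21,78,73,23,94],"q":{"ecs":49,"ix":71,"jua":98,"raf":69}}
After op 10 (replace /jdb/3 70): {"jdb":[21,78,73,70,94],"q":{"ecs":49,"ix":71,"jua":98,"raf":69}}
After op 11 (add /jdb 28): {"jdb":28,"q":{"ecs":49,"ix":71,"jua":98,"raf":69}}
After op 12 (replace /q/ix 85): {"jdb":28,"q":{"ecs":49,"ix":85,"jua":98,"raf":69}}
After op 13 (add /rr 55): {"jdb":28,"q":{"ecs":49,"ix":85,"jua":98,"raf":69},"rr":55}
After op 14 (replace /jdb 46): {"jdb":46,"q":{"ecs":49,"ix":85,"jua":98,"raf":69},"rr":55}
After op 15 (replace /jdb 51): {"jdb":51,"q":{"ecs":49,"ix":85,"jua":98,"raf":69},"rr":55}
After op 16 (replace /rr 32): {"jdb":51,"q":{"ecs":49,"ix":85,"jua":98,"raf":69},"rr":32}
After op 17 (replace /q/jua 65): {"jdb":51,"q":{"ecs":49,"ix":85,"jua":65,"raf":69},"rr":32}
After op 18 (remove /q): {"jdb":51,"rr":32}
After op 19 (replace /rr 30): {"jdb":51,"rr":30}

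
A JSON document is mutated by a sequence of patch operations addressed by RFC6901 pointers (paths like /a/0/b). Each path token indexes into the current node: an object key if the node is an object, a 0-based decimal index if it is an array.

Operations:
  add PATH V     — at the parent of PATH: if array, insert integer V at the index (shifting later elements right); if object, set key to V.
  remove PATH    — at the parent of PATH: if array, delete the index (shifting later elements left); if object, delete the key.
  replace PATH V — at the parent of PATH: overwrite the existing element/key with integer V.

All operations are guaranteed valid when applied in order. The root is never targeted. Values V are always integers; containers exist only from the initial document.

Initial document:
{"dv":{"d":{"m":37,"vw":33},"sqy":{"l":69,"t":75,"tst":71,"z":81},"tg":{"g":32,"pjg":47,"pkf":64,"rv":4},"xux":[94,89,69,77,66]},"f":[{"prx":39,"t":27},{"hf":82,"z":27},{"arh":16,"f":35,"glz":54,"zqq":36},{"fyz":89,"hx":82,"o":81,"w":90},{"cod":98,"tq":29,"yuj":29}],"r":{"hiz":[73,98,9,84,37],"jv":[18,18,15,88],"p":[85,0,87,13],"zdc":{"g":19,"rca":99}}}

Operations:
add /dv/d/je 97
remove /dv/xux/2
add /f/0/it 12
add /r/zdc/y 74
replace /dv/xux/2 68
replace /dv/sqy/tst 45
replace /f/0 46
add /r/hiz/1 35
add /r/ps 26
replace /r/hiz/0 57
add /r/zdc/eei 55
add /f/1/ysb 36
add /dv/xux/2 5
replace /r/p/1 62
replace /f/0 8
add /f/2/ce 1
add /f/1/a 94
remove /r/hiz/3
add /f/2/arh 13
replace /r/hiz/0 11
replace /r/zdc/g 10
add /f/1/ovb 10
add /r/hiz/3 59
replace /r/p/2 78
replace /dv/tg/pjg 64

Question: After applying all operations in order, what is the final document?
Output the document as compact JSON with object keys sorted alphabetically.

After op 1 (add /dv/d/je 97): {"dv":{"d":{"je":97,"m":37,"vw":33},"sqy":{"l":69,"t":75,"tst":71,"z":81},"tg":{"g":32,"pjg":47,"pkf":64,"rv":4},"xux":[94,89,69,77,66]},"f":[{"prx":39,"t":27},{"hf":82,"z":27},{"arh":16,"f":35,"glz":54,"zqq":36},{"fyz":89,"hx":82,"o":81,"w":90},{"cod":98,"tq":29,"yuj":29}],"r":{"hiz":[73,98,9,84,37],"jv":[18,18,15,88],"p":[85,0,87,13],"zdc":{"g":19,"rca":99}}}
After op 3 (add /f/0/it 12): {"dv":{"d":{"je":97,"m":37,"vw":33},"sqy":{"l":69,"t":75,"tst":71,"z":81},"tg":{"g":32,"pjg":47,"pkf":64,"rv":4},"xux":[94,89,77,66]},"f":[{"it":12,"prx":39,"t":27},{"hf":82,"z":27},{"arh":16,"f":35,"glz":54,"zqq":36},{"fyz":89,"hx":82,"o":81,"w":90},{"cod":98,"tq":29,"yuj":29}],"r":{"hiz":[73,98,9,84,37],"jv":[18,18,15,88],"p":[85,0,87,13],"zdc":{"g":19,"rca":99}}}
After op 5 (replace /dv/xux/2 68): {"dv":{"d":{"je":97,"m":37,"vw":33},"sqy":{"l":69,"t":75,"tst":71,"z":81},"tg":{"g":32,"pjg":47,"pkf":64,"rv":4},"xux":[94,89,68,66]},"f":[{"it":12,"prx":39,"t":27},{"hf":82,"z":27},{"arh":16,"f":35,"glz":54,"zqq":36},{"fyz":89,"hx":82,"o":81,"w":90},{"cod":98,"tq":29,"yuj":29}],"r":{"hiz":[73,98,9,84,37],"jv":[18,18,15,88],"p":[85,0,87,13],"zdc":{"g":19,"rca":99,"y":74}}}
After op 7 (replace /f/0 46): {"dv":{"d":{"je":97,"m":37,"vw":33},"sqy":{"l":69,"t":75,"tst":45,"z":81},"tg":{"g":32,"pjg":47,"pkf":64,"rv":4},"xux":[94,89,68,66]},"f":[46,{"hf":82,"z":27},{"arh":16,"f":35,"glz":54,"zqq":36},{"fyz":89,"hx":82,"o":81,"w":90},{"cod":98,"tq":29,"yuj":29}],"r":{"hiz":[73,98,9,84,37],"jv":[18,18,15,88],"p":[85,0,87,13],"zdc":{"g":19,"rca":99,"y":74}}}
After op 9 (add /r/ps 26): {"dv":{"d":{"je":97,"m":37,"vw":33},"sqy":{"l":69,"t":75,"tst":45,"z":81},"tg":{"g":32,"pjg":47,"pkf":64,"rv":4},"xux":[94,89,68,66]},"f":[46,{"hf":82,"z":27},{"arh":16,"f":35,"glz":54,"zqq":36},{"fyz":89,"hx":82,"o":81,"w":90},{"cod":98,"tq":29,"yuj":29}],"r":{"hiz":[73,35,98,9,84,37],"jv":[18,18,15,88],"p":[85,0,87,13],"ps":26,"zdc":{"g":19,"rca":99,"y":74}}}
After op 11 (add /r/zdc/eei 55): {"dv":{"d":{"je":97,"m":37,"vw":33},"sqy":{"l":69,"t":75,"tst":45,"z":81},"tg":{"g":32,"pjg":47,"pkf":64,"rv":4},"xux":[94,89,68,66]},"f":[46,{"hf":82,"z":27},{"arh":16,"f":35,"glz":54,"zqq":36},{"fyz":89,"hx":82,"o":81,"w":90},{"cod":98,"tq":29,"yuj":29}],"r":{"hiz":[57,35,98,9,84,37],"jv":[18,18,15,88],"p":[85,0,87,13],"ps":26,"zdc":{"eei":55,"g":19,"rca":99,"y":74}}}
After op 13 (add /dv/xux/2 5): {"dv":{"d":{"je":97,"m":37,"vw":33},"sqy":{"l":69,"t":75,"tst":45,"z":81},"tg":{"g":32,"pjg":47,"pkf":64,"rv":4},"xux":[94,89,5,68,66]},"f":[46,{"hf":82,"ysb":36,"z":27},{"arh":16,"f":35,"glz":54,"zqq":36},{"fyz":89,"hx":82,"o":81,"w":90},{"cod":98,"tq":29,"yuj":29}],"r":{"hiz":[57,35,98,9,84,37],"jv":[18,18,15,88],"p":[85,0,87,13],"ps":26,"zdc":{"eei":55,"g":19,"rca":99,"y":74}}}
After op 15 (replace /f/0 8): {"dv":{"d":{"je":97,"m":37,"vw":33},"sqy":{"l":69,"t":75,"tst":45,"z":81},"tg":{"g":32,"pjg":47,"pkf":64,"rv":4},"xux":[94,89,5,68,66]},"f":[8,{"hf":82,"ysb":36,"z":27},{"arh":16,"f":35,"glz":54,"zqq":36},{"fyz":89,"hx":82,"o":81,"w":90},{"cod":98,"tq":29,"yuj":29}],"r":{"hiz":[57,35,98,9,84,37],"jv":[18,18,15,88],"p":[85,62,87,13],"ps":26,"zdc":{"eei":55,"g":19,"rca":99,"y":74}}}
After op 17 (add /f/1/a 94): {"dv":{"d":{"je":97,"m":37,"vw":33},"sqy":{"l":69,"t":75,"tst":45,"z":81},"tg":{"g":32,"pjg":47,"pkf":64,"rv":4},"xux":[94,89,5,68,66]},"f":[8,{"a":94,"hf":82,"ysb":36,"z":27},{"arh":16,"ce":1,"f":35,"glz":54,"zqq":36},{"fyz":89,"hx":82,"o":81,"w":90},{"cod":98,"tq":29,"yuj":29}],"r":{"hiz":[57,35,98,9,84,37],"jv":[18,18,15,88],"p":[85,62,87,13],"ps":26,"zdc":{"eei":55,"g":19,"rca":99,"y":74}}}
After op 19 (add /f/2/arh 13): {"dv":{"d":{"je":97,"m":37,"vw":33},"sqy":{"l":69,"t":75,"tst":45,"z":81},"tg":{"g":32,"pjg":47,"pkf":64,"rv":4},"xux":[94,89,5,68,66]},"f":[8,{"a":94,"hf":82,"ysb":36,"z":27},{"arh":13,"ce":1,"f":35,"glz":54,"zqq":36},{"fyz":89,"hx":82,"o":81,"w":90},{"cod":98,"tq":29,"yuj":29}],"r":{"hiz":[57,35,98,84,37],"jv":[18,18,15,88],"p":[85,62,87,13],"ps":26,"zdc":{"eei":55,"g":19,"rca":99,"y":74}}}
After op 21 (replace /r/zdc/g 10): {"dv":{"d":{"je":97,"m":37,"vw":33},"sqy":{"l":69,"t":75,"tst":45,"z":81},"tg":{"g":32,"pjg":47,"pkf":64,"rv":4},"xux":[94,89,5,68,66]},"f":[8,{"a":94,"hf":82,"ysb":36,"z":27},{"arh":13,"ce":1,"f":35,"glz":54,"zqq":36},{"fyz":89,"hx":82,"o":81,"w":90},{"cod":98,"tq":29,"yuj":29}],"r":{"hiz":[11,35,98,84,37],"jv":[18,18,15,88],"p":[85,62,87,13],"ps":26,"zdc":{"eei":55,"g":10,"rca":99,"y":74}}}
After op 23 (add /r/hiz/3 59): {"dv":{"d":{"je":97,"m":37,"vw":33},"sqy":{"l":69,"t":75,"tst":45,"z":81},"tg":{"g":32,"pjg":47,"pkf":64,"rv":4},"xux":[94,89,5,68,66]},"f":[8,{"a":94,"hf":82,"ovb":10,"ysb":36,"z":27},{"arh":13,"ce":1,"f":35,"glz":54,"zqq":36},{"fyz":89,"hx":82,"o":81,"w":90},{"cod":98,"tq":29,"yuj":29}],"r":{"hiz":[11,35,98,59,84,37],"jv":[18,18,15,88],"p":[85,62,87,13],"ps":26,"zdc":{"eei":55,"g":10,"rca":99,"y":74}}}
After op 25 (replace /dv/tg/pjg 64): {"dv":{"d":{"je":97,"m":37,"vw":33},"sqy":{"l":69,"t":75,"tst":45,"z":81},"tg":{"g":32,"pjg":64,"pkf":64,"rv":4},"xux":[94,89,5,68,66]},"f":[8,{"a":94,"hf":82,"ovb":10,"ysb":36,"z":27},{"arh":13,"ce":1,"f":35,"glz":54,"zqq":36},{"fyz":89,"hx":82,"o":81,"w":90},{"cod":98,"tq":29,"yuj":29}],"r":{"hiz":[11,35,98,59,84,37],"jv":[18,18,15,88],"p":[85,62,78,13],"ps":26,"zdc":{"eei":55,"g":10,"rca":99,"y":74}}}

Answer: {"dv":{"d":{"je":97,"m":37,"vw":33},"sqy":{"l":69,"t":75,"tst":45,"z":81},"tg":{"g":32,"pjg":64,"pkf":64,"rv":4},"xux":[94,89,5,68,66]},"f":[8,{"a":94,"hf":82,"ovb":10,"ysb":36,"z":27},{"arh":13,"ce":1,"f":35,"glz":54,"zqq":36},{"fyz":89,"hx":82,"o":81,"w":90},{"cod":98,"tq":29,"yuj":29}],"r":{"hiz":[11,35,98,59,84,37],"jv":[18,18,15,88],"p":[85,62,78,13],"ps":26,"zdc":{"eei":55,"g":10,"rca":99,"y":74}}}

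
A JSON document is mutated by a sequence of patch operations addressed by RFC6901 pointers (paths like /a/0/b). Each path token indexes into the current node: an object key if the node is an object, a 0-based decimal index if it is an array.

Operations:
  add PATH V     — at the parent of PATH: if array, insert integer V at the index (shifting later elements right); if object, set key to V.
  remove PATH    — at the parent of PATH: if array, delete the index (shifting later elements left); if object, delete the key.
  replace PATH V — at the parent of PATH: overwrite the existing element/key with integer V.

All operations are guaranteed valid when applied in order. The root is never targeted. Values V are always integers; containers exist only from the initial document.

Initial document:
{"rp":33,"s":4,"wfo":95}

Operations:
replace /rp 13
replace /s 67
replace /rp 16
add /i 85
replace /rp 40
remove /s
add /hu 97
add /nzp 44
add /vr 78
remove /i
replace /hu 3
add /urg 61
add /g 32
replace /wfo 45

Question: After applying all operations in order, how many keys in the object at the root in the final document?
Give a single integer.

After op 1 (replace /rp 13): {"rp":13,"s":4,"wfo":95}
After op 2 (replace /s 67): {"rp":13,"s":67,"wfo":95}
After op 3 (replace /rp 16): {"rp":16,"s":67,"wfo":95}
After op 4 (add /i 85): {"i":85,"rp":16,"s":67,"wfo":95}
After op 5 (replace /rp 40): {"i":85,"rp":40,"s":67,"wfo":95}
After op 6 (remove /s): {"i":85,"rp":40,"wfo":95}
After op 7 (add /hu 97): {"hu":97,"i":85,"rp":40,"wfo":95}
After op 8 (add /nzp 44): {"hu":97,"i":85,"nzp":44,"rp":40,"wfo":95}
After op 9 (add /vr 78): {"hu":97,"i":85,"nzp":44,"rp":40,"vr":78,"wfo":95}
After op 10 (remove /i): {"hu":97,"nzp":44,"rp":40,"vr":78,"wfo":95}
After op 11 (replace /hu 3): {"hu":3,"nzp":44,"rp":40,"vr":78,"wfo":95}
After op 12 (add /urg 61): {"hu":3,"nzp":44,"rp":40,"urg":61,"vr":78,"wfo":95}
After op 13 (add /g 32): {"g":32,"hu":3,"nzp":44,"rp":40,"urg":61,"vr":78,"wfo":95}
After op 14 (replace /wfo 45): {"g":32,"hu":3,"nzp":44,"rp":40,"urg":61,"vr":78,"wfo":45}
Size at the root: 7

Answer: 7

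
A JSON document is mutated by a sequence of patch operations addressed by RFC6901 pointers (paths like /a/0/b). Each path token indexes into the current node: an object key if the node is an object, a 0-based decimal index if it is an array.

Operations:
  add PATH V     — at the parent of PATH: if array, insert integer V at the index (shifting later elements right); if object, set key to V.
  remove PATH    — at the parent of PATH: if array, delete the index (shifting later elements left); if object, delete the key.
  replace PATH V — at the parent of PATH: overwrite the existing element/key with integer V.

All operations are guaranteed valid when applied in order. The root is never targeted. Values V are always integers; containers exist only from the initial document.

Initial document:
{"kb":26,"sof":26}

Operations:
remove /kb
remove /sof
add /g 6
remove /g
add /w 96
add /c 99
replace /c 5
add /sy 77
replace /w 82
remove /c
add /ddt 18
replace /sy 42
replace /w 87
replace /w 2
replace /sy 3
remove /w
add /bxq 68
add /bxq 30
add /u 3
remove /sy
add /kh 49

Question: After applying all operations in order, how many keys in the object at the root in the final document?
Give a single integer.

After op 1 (remove /kb): {"sof":26}
After op 2 (remove /sof): {}
After op 3 (add /g 6): {"g":6}
After op 4 (remove /g): {}
After op 5 (add /w 96): {"w":96}
After op 6 (add /c 99): {"c":99,"w":96}
After op 7 (replace /c 5): {"c":5,"w":96}
After op 8 (add /sy 77): {"c":5,"sy":77,"w":96}
After op 9 (replace /w 82): {"c":5,"sy":77,"w":82}
After op 10 (remove /c): {"sy":77,"w":82}
After op 11 (add /ddt 18): {"ddt":18,"sy":77,"w":82}
After op 12 (replace /sy 42): {"ddt":18,"sy":42,"w":82}
After op 13 (replace /w 87): {"ddt":18,"sy":42,"w":87}
After op 14 (replace /w 2): {"ddt":18,"sy":42,"w":2}
After op 15 (replace /sy 3): {"ddt":18,"sy":3,"w":2}
After op 16 (remove /w): {"ddt":18,"sy":3}
After op 17 (add /bxq 68): {"bxq":68,"ddt":18,"sy":3}
After op 18 (add /bxq 30): {"bxq":30,"ddt":18,"sy":3}
After op 19 (add /u 3): {"bxq":30,"ddt":18,"sy":3,"u":3}
After op 20 (remove /sy): {"bxq":30,"ddt":18,"u":3}
After op 21 (add /kh 49): {"bxq":30,"ddt":18,"kh":49,"u":3}
Size at the root: 4

Answer: 4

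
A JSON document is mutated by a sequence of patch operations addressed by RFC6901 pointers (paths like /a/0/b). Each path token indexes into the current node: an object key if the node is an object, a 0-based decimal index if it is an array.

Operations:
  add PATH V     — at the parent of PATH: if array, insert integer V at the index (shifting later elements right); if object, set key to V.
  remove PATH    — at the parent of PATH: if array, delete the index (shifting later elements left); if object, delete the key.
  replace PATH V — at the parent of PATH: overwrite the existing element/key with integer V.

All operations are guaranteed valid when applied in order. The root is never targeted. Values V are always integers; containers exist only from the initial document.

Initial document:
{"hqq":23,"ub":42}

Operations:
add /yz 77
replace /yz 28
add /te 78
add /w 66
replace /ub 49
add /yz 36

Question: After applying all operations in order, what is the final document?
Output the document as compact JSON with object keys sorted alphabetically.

Answer: {"hqq":23,"te":78,"ub":49,"w":66,"yz":36}

Derivation:
After op 1 (add /yz 77): {"hqq":23,"ub":42,"yz":77}
After op 2 (replace /yz 28): {"hqq":23,"ub":42,"yz":28}
After op 3 (add /te 78): {"hqq":23,"te":78,"ub":42,"yz":28}
After op 4 (add /w 66): {"hqq":23,"te":78,"ub":42,"w":66,"yz":28}
After op 5 (replace /ub 49): {"hqq":23,"te":78,"ub":49,"w":66,"yz":28}
After op 6 (add /yz 36): {"hqq":23,"te":78,"ub":49,"w":66,"yz":36}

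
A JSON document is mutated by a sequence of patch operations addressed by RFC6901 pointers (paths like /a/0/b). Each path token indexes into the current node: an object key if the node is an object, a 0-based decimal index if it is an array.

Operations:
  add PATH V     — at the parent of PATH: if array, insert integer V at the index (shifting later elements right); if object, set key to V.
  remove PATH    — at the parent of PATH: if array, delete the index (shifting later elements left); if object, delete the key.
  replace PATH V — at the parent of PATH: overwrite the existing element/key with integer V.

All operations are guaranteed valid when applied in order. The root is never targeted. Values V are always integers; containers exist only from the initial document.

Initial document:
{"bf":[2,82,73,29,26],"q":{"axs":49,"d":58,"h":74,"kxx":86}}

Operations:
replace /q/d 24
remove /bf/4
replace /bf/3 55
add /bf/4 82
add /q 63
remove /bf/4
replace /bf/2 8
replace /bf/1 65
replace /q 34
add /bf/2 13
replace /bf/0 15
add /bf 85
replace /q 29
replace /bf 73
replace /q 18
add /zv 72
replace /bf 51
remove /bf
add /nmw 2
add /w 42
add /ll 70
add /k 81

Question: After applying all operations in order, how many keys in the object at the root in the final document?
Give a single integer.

Answer: 6

Derivation:
After op 1 (replace /q/d 24): {"bf":[2,82,73,29,26],"q":{"axs":49,"d":24,"h":74,"kxx":86}}
After op 2 (remove /bf/4): {"bf":[2,82,73,29],"q":{"axs":49,"d":24,"h":74,"kxx":86}}
After op 3 (replace /bf/3 55): {"bf":[2,82,73,55],"q":{"axs":49,"d":24,"h":74,"kxx":86}}
After op 4 (add /bf/4 82): {"bf":[2,82,73,55,82],"q":{"axs":49,"d":24,"h":74,"kxx":86}}
After op 5 (add /q 63): {"bf":[2,82,73,55,82],"q":63}
After op 6 (remove /bf/4): {"bf":[2,82,73,55],"q":63}
After op 7 (replace /bf/2 8): {"bf":[2,82,8,55],"q":63}
After op 8 (replace /bf/1 65): {"bf":[2,65,8,55],"q":63}
After op 9 (replace /q 34): {"bf":[2,65,8,55],"q":34}
After op 10 (add /bf/2 13): {"bf":[2,65,13,8,55],"q":34}
After op 11 (replace /bf/0 15): {"bf":[15,65,13,8,55],"q":34}
After op 12 (add /bf 85): {"bf":85,"q":34}
After op 13 (replace /q 29): {"bf":85,"q":29}
After op 14 (replace /bf 73): {"bf":73,"q":29}
After op 15 (replace /q 18): {"bf":73,"q":18}
After op 16 (add /zv 72): {"bf":73,"q":18,"zv":72}
After op 17 (replace /bf 51): {"bf":51,"q":18,"zv":72}
After op 18 (remove /bf): {"q":18,"zv":72}
After op 19 (add /nmw 2): {"nmw":2,"q":18,"zv":72}
After op 20 (add /w 42): {"nmw":2,"q":18,"w":42,"zv":72}
After op 21 (add /ll 70): {"ll":70,"nmw":2,"q":18,"w":42,"zv":72}
After op 22 (add /k 81): {"k":81,"ll":70,"nmw":2,"q":18,"w":42,"zv":72}
Size at the root: 6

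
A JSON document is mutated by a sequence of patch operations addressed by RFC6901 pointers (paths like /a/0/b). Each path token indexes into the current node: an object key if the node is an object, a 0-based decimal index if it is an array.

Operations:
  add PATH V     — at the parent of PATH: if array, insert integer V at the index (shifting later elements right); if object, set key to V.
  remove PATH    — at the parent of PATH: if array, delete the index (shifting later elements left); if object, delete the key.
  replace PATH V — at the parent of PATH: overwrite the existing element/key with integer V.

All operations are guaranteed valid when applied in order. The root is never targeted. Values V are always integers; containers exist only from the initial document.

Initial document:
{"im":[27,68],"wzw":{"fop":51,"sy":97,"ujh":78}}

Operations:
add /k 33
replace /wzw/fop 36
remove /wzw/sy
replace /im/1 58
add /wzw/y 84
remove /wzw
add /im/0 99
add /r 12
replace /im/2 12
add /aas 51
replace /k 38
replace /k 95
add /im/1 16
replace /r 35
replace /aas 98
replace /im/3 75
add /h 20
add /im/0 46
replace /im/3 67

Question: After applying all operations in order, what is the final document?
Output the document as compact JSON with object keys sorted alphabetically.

Answer: {"aas":98,"h":20,"im":[46,99,16,67,75],"k":95,"r":35}

Derivation:
After op 1 (add /k 33): {"im":[27,68],"k":33,"wzw":{"fop":51,"sy":97,"ujh":78}}
After op 2 (replace /wzw/fop 36): {"im":[27,68],"k":33,"wzw":{"fop":36,"sy":97,"ujh":78}}
After op 3 (remove /wzw/sy): {"im":[27,68],"k":33,"wzw":{"fop":36,"ujh":78}}
After op 4 (replace /im/1 58): {"im":[27,58],"k":33,"wzw":{"fop":36,"ujh":78}}
After op 5 (add /wzw/y 84): {"im":[27,58],"k":33,"wzw":{"fop":36,"ujh":78,"y":84}}
After op 6 (remove /wzw): {"im":[27,58],"k":33}
After op 7 (add /im/0 99): {"im":[99,27,58],"k":33}
After op 8 (add /r 12): {"im":[99,27,58],"k":33,"r":12}
After op 9 (replace /im/2 12): {"im":[99,27,12],"k":33,"r":12}
After op 10 (add /aas 51): {"aas":51,"im":[99,27,12],"k":33,"r":12}
After op 11 (replace /k 38): {"aas":51,"im":[99,27,12],"k":38,"r":12}
After op 12 (replace /k 95): {"aas":51,"im":[99,27,12],"k":95,"r":12}
After op 13 (add /im/1 16): {"aas":51,"im":[99,16,27,12],"k":95,"r":12}
After op 14 (replace /r 35): {"aas":51,"im":[99,16,27,12],"k":95,"r":35}
After op 15 (replace /aas 98): {"aas":98,"im":[99,16,27,12],"k":95,"r":35}
After op 16 (replace /im/3 75): {"aas":98,"im":[99,16,27,75],"k":95,"r":35}
After op 17 (add /h 20): {"aas":98,"h":20,"im":[99,16,27,75],"k":95,"r":35}
After op 18 (add /im/0 46): {"aas":98,"h":20,"im":[46,99,16,27,75],"k":95,"r":35}
After op 19 (replace /im/3 67): {"aas":98,"h":20,"im":[46,99,16,67,75],"k":95,"r":35}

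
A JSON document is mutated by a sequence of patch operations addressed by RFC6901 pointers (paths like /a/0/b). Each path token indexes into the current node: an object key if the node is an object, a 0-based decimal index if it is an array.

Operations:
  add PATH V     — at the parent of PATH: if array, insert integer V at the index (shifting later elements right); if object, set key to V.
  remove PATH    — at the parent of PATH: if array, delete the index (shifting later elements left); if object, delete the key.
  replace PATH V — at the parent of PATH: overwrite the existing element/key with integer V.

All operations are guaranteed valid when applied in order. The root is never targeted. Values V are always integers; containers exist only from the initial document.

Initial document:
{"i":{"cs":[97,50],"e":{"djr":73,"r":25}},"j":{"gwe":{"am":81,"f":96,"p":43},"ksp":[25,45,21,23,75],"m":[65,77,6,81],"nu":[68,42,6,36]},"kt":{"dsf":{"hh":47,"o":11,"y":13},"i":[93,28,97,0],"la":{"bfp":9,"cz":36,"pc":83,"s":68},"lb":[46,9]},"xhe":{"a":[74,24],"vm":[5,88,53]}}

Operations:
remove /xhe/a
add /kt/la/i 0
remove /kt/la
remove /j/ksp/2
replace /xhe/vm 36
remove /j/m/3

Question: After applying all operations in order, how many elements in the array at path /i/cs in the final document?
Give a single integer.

After op 1 (remove /xhe/a): {"i":{"cs":[97,50],"e":{"djr":73,"r":25}},"j":{"gwe":{"am":81,"f":96,"p":43},"ksp":[25,45,21,23,75],"m":[65,77,6,81],"nu":[68,42,6,36]},"kt":{"dsf":{"hh":47,"o":11,"y":13},"i":[93,28,97,0],"la":{"bfp":9,"cz":36,"pc":83,"s":68},"lb":[46,9]},"xhe":{"vm":[5,88,53]}}
After op 2 (add /kt/la/i 0): {"i":{"cs":[97,50],"e":{"djr":73,"r":25}},"j":{"gwe":{"am":81,"f":96,"p":43},"ksp":[25,45,21,23,75],"m":[65,77,6,81],"nu":[68,42,6,36]},"kt":{"dsf":{"hh":47,"o":11,"y":13},"i":[93,28,97,0],"la":{"bfp":9,"cz":36,"i":0,"pc":83,"s":68},"lb":[46,9]},"xhe":{"vm":[5,88,53]}}
After op 3 (remove /kt/la): {"i":{"cs":[97,50],"e":{"djr":73,"r":25}},"j":{"gwe":{"am":81,"f":96,"p":43},"ksp":[25,45,21,23,75],"m":[65,77,6,81],"nu":[68,42,6,36]},"kt":{"dsf":{"hh":47,"o":11,"y":13},"i":[93,28,97,0],"lb":[46,9]},"xhe":{"vm":[5,88,53]}}
After op 4 (remove /j/ksp/2): {"i":{"cs":[97,50],"e":{"djr":73,"r":25}},"j":{"gwe":{"am":81,"f":96,"p":43},"ksp":[25,45,23,75],"m":[65,77,6,81],"nu":[68,42,6,36]},"kt":{"dsf":{"hh":47,"o":11,"y":13},"i":[93,28,97,0],"lb":[46,9]},"xhe":{"vm":[5,88,53]}}
After op 5 (replace /xhe/vm 36): {"i":{"cs":[97,50],"e":{"djr":73,"r":25}},"j":{"gwe":{"am":81,"f":96,"p":43},"ksp":[25,45,23,75],"m":[65,77,6,81],"nu":[68,42,6,36]},"kt":{"dsf":{"hh":47,"o":11,"y":13},"i":[93,28,97,0],"lb":[46,9]},"xhe":{"vm":36}}
After op 6 (remove /j/m/3): {"i":{"cs":[97,50],"e":{"djr":73,"r":25}},"j":{"gwe":{"am":81,"f":96,"p":43},"ksp":[25,45,23,75],"m":[65,77,6],"nu":[68,42,6,36]},"kt":{"dsf":{"hh":47,"o":11,"y":13},"i":[93,28,97,0],"lb":[46,9]},"xhe":{"vm":36}}
Size at path /i/cs: 2

Answer: 2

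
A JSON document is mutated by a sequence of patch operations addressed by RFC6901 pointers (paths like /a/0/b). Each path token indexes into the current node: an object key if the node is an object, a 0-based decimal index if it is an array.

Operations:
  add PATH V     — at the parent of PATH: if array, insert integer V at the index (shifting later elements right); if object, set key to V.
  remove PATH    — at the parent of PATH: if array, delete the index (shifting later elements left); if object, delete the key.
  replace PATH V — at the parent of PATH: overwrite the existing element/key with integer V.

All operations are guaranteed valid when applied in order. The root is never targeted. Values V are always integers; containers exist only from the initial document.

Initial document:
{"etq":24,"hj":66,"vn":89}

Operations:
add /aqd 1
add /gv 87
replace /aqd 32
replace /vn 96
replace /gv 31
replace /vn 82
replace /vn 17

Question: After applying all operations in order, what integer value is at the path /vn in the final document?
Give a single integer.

Answer: 17

Derivation:
After op 1 (add /aqd 1): {"aqd":1,"etq":24,"hj":66,"vn":89}
After op 2 (add /gv 87): {"aqd":1,"etq":24,"gv":87,"hj":66,"vn":89}
After op 3 (replace /aqd 32): {"aqd":32,"etq":24,"gv":87,"hj":66,"vn":89}
After op 4 (replace /vn 96): {"aqd":32,"etq":24,"gv":87,"hj":66,"vn":96}
After op 5 (replace /gv 31): {"aqd":32,"etq":24,"gv":31,"hj":66,"vn":96}
After op 6 (replace /vn 82): {"aqd":32,"etq":24,"gv":31,"hj":66,"vn":82}
After op 7 (replace /vn 17): {"aqd":32,"etq":24,"gv":31,"hj":66,"vn":17}
Value at /vn: 17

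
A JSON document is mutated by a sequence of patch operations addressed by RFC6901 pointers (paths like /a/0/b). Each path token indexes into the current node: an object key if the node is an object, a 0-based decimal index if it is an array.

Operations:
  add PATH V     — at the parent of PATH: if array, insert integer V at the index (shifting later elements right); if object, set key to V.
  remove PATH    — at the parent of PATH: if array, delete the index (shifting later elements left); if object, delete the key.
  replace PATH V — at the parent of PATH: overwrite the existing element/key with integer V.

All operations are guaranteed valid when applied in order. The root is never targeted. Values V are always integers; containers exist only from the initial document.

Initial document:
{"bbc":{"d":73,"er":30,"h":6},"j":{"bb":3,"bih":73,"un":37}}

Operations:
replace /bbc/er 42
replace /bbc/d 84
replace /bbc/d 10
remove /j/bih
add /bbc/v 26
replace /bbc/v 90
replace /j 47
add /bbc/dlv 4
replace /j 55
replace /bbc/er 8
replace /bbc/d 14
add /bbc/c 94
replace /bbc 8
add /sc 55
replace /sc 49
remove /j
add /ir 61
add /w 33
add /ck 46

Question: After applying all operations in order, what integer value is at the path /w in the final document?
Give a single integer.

Answer: 33

Derivation:
After op 1 (replace /bbc/er 42): {"bbc":{"d":73,"er":42,"h":6},"j":{"bb":3,"bih":73,"un":37}}
After op 2 (replace /bbc/d 84): {"bbc":{"d":84,"er":42,"h":6},"j":{"bb":3,"bih":73,"un":37}}
After op 3 (replace /bbc/d 10): {"bbc":{"d":10,"er":42,"h":6},"j":{"bb":3,"bih":73,"un":37}}
After op 4 (remove /j/bih): {"bbc":{"d":10,"er":42,"h":6},"j":{"bb":3,"un":37}}
After op 5 (add /bbc/v 26): {"bbc":{"d":10,"er":42,"h":6,"v":26},"j":{"bb":3,"un":37}}
After op 6 (replace /bbc/v 90): {"bbc":{"d":10,"er":42,"h":6,"v":90},"j":{"bb":3,"un":37}}
After op 7 (replace /j 47): {"bbc":{"d":10,"er":42,"h":6,"v":90},"j":47}
After op 8 (add /bbc/dlv 4): {"bbc":{"d":10,"dlv":4,"er":42,"h":6,"v":90},"j":47}
After op 9 (replace /j 55): {"bbc":{"d":10,"dlv":4,"er":42,"h":6,"v":90},"j":55}
After op 10 (replace /bbc/er 8): {"bbc":{"d":10,"dlv":4,"er":8,"h":6,"v":90},"j":55}
After op 11 (replace /bbc/d 14): {"bbc":{"d":14,"dlv":4,"er":8,"h":6,"v":90},"j":55}
After op 12 (add /bbc/c 94): {"bbc":{"c":94,"d":14,"dlv":4,"er":8,"h":6,"v":90},"j":55}
After op 13 (replace /bbc 8): {"bbc":8,"j":55}
After op 14 (add /sc 55): {"bbc":8,"j":55,"sc":55}
After op 15 (replace /sc 49): {"bbc":8,"j":55,"sc":49}
After op 16 (remove /j): {"bbc":8,"sc":49}
After op 17 (add /ir 61): {"bbc":8,"ir":61,"sc":49}
After op 18 (add /w 33): {"bbc":8,"ir":61,"sc":49,"w":33}
After op 19 (add /ck 46): {"bbc":8,"ck":46,"ir":61,"sc":49,"w":33}
Value at /w: 33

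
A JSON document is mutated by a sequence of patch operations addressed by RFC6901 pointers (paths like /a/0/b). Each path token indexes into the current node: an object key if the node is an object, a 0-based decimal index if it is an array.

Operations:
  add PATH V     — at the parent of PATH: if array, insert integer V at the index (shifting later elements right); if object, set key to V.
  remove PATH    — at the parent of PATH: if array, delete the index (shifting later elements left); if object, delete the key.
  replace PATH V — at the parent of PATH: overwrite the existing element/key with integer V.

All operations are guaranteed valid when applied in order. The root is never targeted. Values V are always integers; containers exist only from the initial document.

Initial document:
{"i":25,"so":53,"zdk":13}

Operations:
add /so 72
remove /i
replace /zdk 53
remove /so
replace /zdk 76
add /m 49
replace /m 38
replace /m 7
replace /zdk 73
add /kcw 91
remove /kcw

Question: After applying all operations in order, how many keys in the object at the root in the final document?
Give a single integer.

Answer: 2

Derivation:
After op 1 (add /so 72): {"i":25,"so":72,"zdk":13}
After op 2 (remove /i): {"so":72,"zdk":13}
After op 3 (replace /zdk 53): {"so":72,"zdk":53}
After op 4 (remove /so): {"zdk":53}
After op 5 (replace /zdk 76): {"zdk":76}
After op 6 (add /m 49): {"m":49,"zdk":76}
After op 7 (replace /m 38): {"m":38,"zdk":76}
After op 8 (replace /m 7): {"m":7,"zdk":76}
After op 9 (replace /zdk 73): {"m":7,"zdk":73}
After op 10 (add /kcw 91): {"kcw":91,"m":7,"zdk":73}
After op 11 (remove /kcw): {"m":7,"zdk":73}
Size at the root: 2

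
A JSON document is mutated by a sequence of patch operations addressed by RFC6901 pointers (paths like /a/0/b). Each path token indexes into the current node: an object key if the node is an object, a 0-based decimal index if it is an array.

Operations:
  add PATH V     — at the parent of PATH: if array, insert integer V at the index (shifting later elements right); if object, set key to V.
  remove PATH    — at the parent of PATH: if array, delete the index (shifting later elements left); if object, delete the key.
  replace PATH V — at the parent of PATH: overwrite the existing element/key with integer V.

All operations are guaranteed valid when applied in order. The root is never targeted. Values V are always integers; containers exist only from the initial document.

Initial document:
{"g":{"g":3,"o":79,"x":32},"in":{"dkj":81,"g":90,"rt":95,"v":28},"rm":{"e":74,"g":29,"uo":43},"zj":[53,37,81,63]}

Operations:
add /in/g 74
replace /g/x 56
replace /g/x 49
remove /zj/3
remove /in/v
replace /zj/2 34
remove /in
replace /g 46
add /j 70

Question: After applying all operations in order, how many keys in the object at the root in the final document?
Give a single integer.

After op 1 (add /in/g 74): {"g":{"g":3,"o":79,"x":32},"in":{"dkj":81,"g":74,"rt":95,"v":28},"rm":{"e":74,"g":29,"uo":43},"zj":[53,37,81,63]}
After op 2 (replace /g/x 56): {"g":{"g":3,"o":79,"x":56},"in":{"dkj":81,"g":74,"rt":95,"v":28},"rm":{"e":74,"g":29,"uo":43},"zj":[53,37,81,63]}
After op 3 (replace /g/x 49): {"g":{"g":3,"o":79,"x":49},"in":{"dkj":81,"g":74,"rt":95,"v":28},"rm":{"e":74,"g":29,"uo":43},"zj":[53,37,81,63]}
After op 4 (remove /zj/3): {"g":{"g":3,"o":79,"x":49},"in":{"dkj":81,"g":74,"rt":95,"v":28},"rm":{"e":74,"g":29,"uo":43},"zj":[53,37,81]}
After op 5 (remove /in/v): {"g":{"g":3,"o":79,"x":49},"in":{"dkj":81,"g":74,"rt":95},"rm":{"e":74,"g":29,"uo":43},"zj":[53,37,81]}
After op 6 (replace /zj/2 34): {"g":{"g":3,"o":79,"x":49},"in":{"dkj":81,"g":74,"rt":95},"rm":{"e":74,"g":29,"uo":43},"zj":[53,37,34]}
After op 7 (remove /in): {"g":{"g":3,"o":79,"x":49},"rm":{"e":74,"g":29,"uo":43},"zj":[53,37,34]}
After op 8 (replace /g 46): {"g":46,"rm":{"e":74,"g":29,"uo":43},"zj":[53,37,34]}
After op 9 (add /j 70): {"g":46,"j":70,"rm":{"e":74,"g":29,"uo":43},"zj":[53,37,34]}
Size at the root: 4

Answer: 4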